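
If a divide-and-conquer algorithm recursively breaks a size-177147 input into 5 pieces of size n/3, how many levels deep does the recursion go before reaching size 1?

For divide and conquer with division factor 3:

Problem sizes at each level:
Level 0: 177147
Level 1: 59049
Level 2: 19683
Level 3: 6561
Level 4: 2187
Level 5: 729
Level 6: 243
Level 7: 81
Level 8: 27
Level 9: 9
Level 10: 3
Level 11: 1

The root is level 0 and the size-1 base case is level 11 (the tree spans levels 0 through 11, i.e. 12 levels counting the root), so the depth is the number of divisions: log_3(177147) = 11

The recursion tree depth is log_3(177147) = 11. At each level, the problem size is divided by 3, so it takes 11 divisions to reduce to a base case of size 1. The algorithm makes 5 recursive calls at each level.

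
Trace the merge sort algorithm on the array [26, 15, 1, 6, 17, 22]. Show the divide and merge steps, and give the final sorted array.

Merge sort trace:

Split: [26, 15, 1, 6, 17, 22] -> [26, 15, 1] and [6, 17, 22]
  Split: [26, 15, 1] -> [26] and [15, 1]
    Split: [15, 1] -> [15] and [1]
    Merge: [15] + [1] -> [1, 15]
  Merge: [26] + [1, 15] -> [1, 15, 26]
  Split: [6, 17, 22] -> [6] and [17, 22]
    Split: [17, 22] -> [17] and [22]
    Merge: [17] + [22] -> [17, 22]
  Merge: [6] + [17, 22] -> [6, 17, 22]
Merge: [1, 15, 26] + [6, 17, 22] -> [1, 6, 15, 17, 22, 26]

Final sorted array: [1, 6, 15, 17, 22, 26]

The merge sort proceeds by recursively splitting the array and merging sorted halves.
After all merges, the sorted array is [1, 6, 15, 17, 22, 26].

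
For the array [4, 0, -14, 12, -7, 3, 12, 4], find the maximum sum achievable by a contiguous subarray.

Using Kadane's algorithm on [4, 0, -14, 12, -7, 3, 12, 4]:

Scanning through the array:
Position 1 (value 0): max_ending_here = 4, max_so_far = 4
Position 2 (value -14): max_ending_here = -10, max_so_far = 4
Position 3 (value 12): max_ending_here = 12, max_so_far = 12
Position 4 (value -7): max_ending_here = 5, max_so_far = 12
Position 5 (value 3): max_ending_here = 8, max_so_far = 12
Position 6 (value 12): max_ending_here = 20, max_so_far = 20
Position 7 (value 4): max_ending_here = 24, max_so_far = 24

Maximum subarray: [12, -7, 3, 12, 4]
Maximum sum: 24

The maximum subarray is [12, -7, 3, 12, 4] with sum 24. This subarray runs from index 3 to index 7.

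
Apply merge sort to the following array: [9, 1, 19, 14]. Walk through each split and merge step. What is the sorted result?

Merge sort trace:

Split: [9, 1, 19, 14] -> [9, 1] and [19, 14]
  Split: [9, 1] -> [9] and [1]
  Merge: [9] + [1] -> [1, 9]
  Split: [19, 14] -> [19] and [14]
  Merge: [19] + [14] -> [14, 19]
Merge: [1, 9] + [14, 19] -> [1, 9, 14, 19]

Final sorted array: [1, 9, 14, 19]

The merge sort proceeds by recursively splitting the array and merging sorted halves.
After all merges, the sorted array is [1, 9, 14, 19].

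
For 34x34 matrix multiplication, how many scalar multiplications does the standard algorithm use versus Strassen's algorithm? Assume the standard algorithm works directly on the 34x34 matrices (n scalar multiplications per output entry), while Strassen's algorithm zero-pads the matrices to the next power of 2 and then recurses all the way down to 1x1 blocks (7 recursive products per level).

Matrix multiplication for 34x34 matrices:

Strassen's algorithm requires power-of-2 dimensions. Pad 34x34 to 64x64 (next power of 2).

Standard algorithm: 34^3 = 39304 multiplications
Strassen's algorithm: 7^(log2(64)) = 7^6 = 117649 multiplications
Difference: 39304 - 117649 = -78345 (Strassen uses MORE here due to padding overhead — for small or just-over-power-of-2 n, padding can outweigh the per-level savings)

Standard: 39304 multiplications (34^3). Strassen: 117649 multiplications (7^6, after padding to 64x64). Strassen reduces 8 recursive multiplications to 7 at each level.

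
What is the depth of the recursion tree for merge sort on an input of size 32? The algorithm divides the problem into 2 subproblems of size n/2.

For divide and conquer with division factor 2:

Problem sizes at each level:
Level 0: 32
Level 1: 16
Level 2: 8
Level 3: 4
Level 4: 2
Level 5: 1

The root is level 0 and the size-1 base case is level 5 (the tree spans levels 0 through 5, i.e. 6 levels counting the root), so the depth is the number of divisions: log_2(32) = 5

The recursion tree depth is log_2(32) = 5. At each level, the problem size is divided by 2, so it takes 5 divisions to reduce to a base case of size 1. The algorithm makes 2 recursive calls at each level.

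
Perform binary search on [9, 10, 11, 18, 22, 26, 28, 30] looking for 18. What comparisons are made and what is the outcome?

Binary search for 18 in [9, 10, 11, 18, 22, 26, 28, 30]:

lo=0, hi=7, mid=3, arr[mid]=18 -> Found target at index 3!

Binary search finds 18 at index 3 after 1 comparisons. The search repeatedly halves the search space by comparing with the middle element.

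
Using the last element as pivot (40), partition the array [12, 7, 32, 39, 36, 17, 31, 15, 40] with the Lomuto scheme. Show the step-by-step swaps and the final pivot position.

Lomuto partition with pivot = 40:

Initial array: [12, 7, 32, 39, 36, 17, 31, 15, 40]

arr[0]=12 <= 40: swap with position 0, array becomes [12, 7, 32, 39, 36, 17, 31, 15, 40]
arr[1]=7 <= 40: swap with position 1, array becomes [12, 7, 32, 39, 36, 17, 31, 15, 40]
arr[2]=32 <= 40: swap with position 2, array becomes [12, 7, 32, 39, 36, 17, 31, 15, 40]
arr[3]=39 <= 40: swap with position 3, array becomes [12, 7, 32, 39, 36, 17, 31, 15, 40]
arr[4]=36 <= 40: swap with position 4, array becomes [12, 7, 32, 39, 36, 17, 31, 15, 40]
arr[5]=17 <= 40: swap with position 5, array becomes [12, 7, 32, 39, 36, 17, 31, 15, 40]
arr[6]=31 <= 40: swap with position 6, array becomes [12, 7, 32, 39, 36, 17, 31, 15, 40]
arr[7]=15 <= 40: swap with position 7, array becomes [12, 7, 32, 39, 36, 17, 31, 15, 40]

Place pivot at position 8: [12, 7, 32, 39, 36, 17, 31, 15, 40]
Pivot position: 8

After partitioning with pivot 40, the array becomes [12, 7, 32, 39, 36, 17, 31, 15, 40]. The pivot is placed at index 8. All elements to the left of the pivot are <= 40, and all elements to the right are > 40.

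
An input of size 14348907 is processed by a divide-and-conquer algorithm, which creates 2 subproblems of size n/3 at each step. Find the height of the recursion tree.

For divide and conquer with division factor 3:

Problem sizes at each level:
Level 0: 14348907
Level 1: 4782969
Level 2: 1594323
Level 3: 531441
Level 4: 177147
Level 5: 59049
Level 6: 19683
Level 7: 6561
Level 8: 2187
Level 9: 729
Level 10: 243
Level 11: 81
Level 12: 27
Level 13: 9
Level 14: 3
Level 15: 1

The root is level 0 and the size-1 base case is level 15 (the tree spans levels 0 through 15, i.e. 16 levels counting the root), so the depth is the number of divisions: log_3(14348907) = 15

The recursion tree depth is log_3(14348907) = 15. At each level, the problem size is divided by 3, so it takes 15 divisions to reduce to a base case of size 1. The algorithm makes 2 recursive calls at each level.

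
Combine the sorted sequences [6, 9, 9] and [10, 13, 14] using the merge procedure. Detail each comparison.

Merging process:

Compare 6 vs 10: take 6 from left. Merged: [6]
Compare 9 vs 10: take 9 from left. Merged: [6, 9]
Compare 9 vs 10: take 9 from left. Merged: [6, 9, 9]
Append remaining from right: [10, 13, 14]. Merged: [6, 9, 9, 10, 13, 14]

Final merged array: [6, 9, 9, 10, 13, 14]
Total comparisons: 3

The merged array is [6, 9, 9, 10, 13, 14], requiring 3 comparisons. The merge step runs in O(n) time where n is the total number of elements.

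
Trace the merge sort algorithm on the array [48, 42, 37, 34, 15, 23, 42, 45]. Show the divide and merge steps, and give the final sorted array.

Merge sort trace:

Split: [48, 42, 37, 34, 15, 23, 42, 45] -> [48, 42, 37, 34] and [15, 23, 42, 45]
  Split: [48, 42, 37, 34] -> [48, 42] and [37, 34]
    Split: [48, 42] -> [48] and [42]
    Merge: [48] + [42] -> [42, 48]
    Split: [37, 34] -> [37] and [34]
    Merge: [37] + [34] -> [34, 37]
  Merge: [42, 48] + [34, 37] -> [34, 37, 42, 48]
  Split: [15, 23, 42, 45] -> [15, 23] and [42, 45]
    Split: [15, 23] -> [15] and [23]
    Merge: [15] + [23] -> [15, 23]
    Split: [42, 45] -> [42] and [45]
    Merge: [42] + [45] -> [42, 45]
  Merge: [15, 23] + [42, 45] -> [15, 23, 42, 45]
Merge: [34, 37, 42, 48] + [15, 23, 42, 45] -> [15, 23, 34, 37, 42, 42, 45, 48]

Final sorted array: [15, 23, 34, 37, 42, 42, 45, 48]

The merge sort proceeds by recursively splitting the array and merging sorted halves.
After all merges, the sorted array is [15, 23, 34, 37, 42, 42, 45, 48].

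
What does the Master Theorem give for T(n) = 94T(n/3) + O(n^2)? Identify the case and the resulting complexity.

Master Theorem for T(n) = 94T(n/3) + O(n^2):

a = 94, b = 3, c = 2
log_b(a) = log_3(94) = 4.1355

Case 1: c = 2 < log_3(94) = 4.1355
T(n) = O(n^(log_3 94))

For T(n) = 94T(n/3) + O(n^2): log_3(94) = 4.1355. This is Case 1 of the Master Theorem (c < log_b(a), work dominated by leaves), giving O(n^(log_3 94)).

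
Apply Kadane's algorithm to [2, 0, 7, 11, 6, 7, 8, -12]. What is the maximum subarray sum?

Using Kadane's algorithm on [2, 0, 7, 11, 6, 7, 8, -12]:

Scanning through the array:
Position 1 (value 0): max_ending_here = 2, max_so_far = 2
Position 2 (value 7): max_ending_here = 9, max_so_far = 9
Position 3 (value 11): max_ending_here = 20, max_so_far = 20
Position 4 (value 6): max_ending_here = 26, max_so_far = 26
Position 5 (value 7): max_ending_here = 33, max_so_far = 33
Position 6 (value 8): max_ending_here = 41, max_so_far = 41
Position 7 (value -12): max_ending_here = 29, max_so_far = 41

Maximum subarray: [2, 0, 7, 11, 6, 7, 8]
Maximum sum: 41

The maximum subarray is [2, 0, 7, 11, 6, 7, 8] with sum 41. This subarray runs from index 0 to index 6.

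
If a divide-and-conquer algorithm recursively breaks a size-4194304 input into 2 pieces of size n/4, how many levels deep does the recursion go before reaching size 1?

For divide and conquer with division factor 4:

Problem sizes at each level:
Level 0: 4194304
Level 1: 1048576
Level 2: 262144
Level 3: 65536
Level 4: 16384
Level 5: 4096
Level 6: 1024
Level 7: 256
Level 8: 64
Level 9: 16
Level 10: 4
Level 11: 1

The root is level 0 and the size-1 base case is level 11 (the tree spans levels 0 through 11, i.e. 12 levels counting the root), so the depth is the number of divisions: log_4(4194304) = 11

The recursion tree depth is log_4(4194304) = 11. At each level, the problem size is divided by 4, so it takes 11 divisions to reduce to a base case of size 1. The algorithm makes 2 recursive calls at each level.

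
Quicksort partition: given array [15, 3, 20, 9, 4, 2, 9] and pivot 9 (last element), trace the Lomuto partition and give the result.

Lomuto partition with pivot = 9:

Initial array: [15, 3, 20, 9, 4, 2, 9]

arr[0]=15 > 9: no swap
arr[1]=3 <= 9: swap with position 0, array becomes [3, 15, 20, 9, 4, 2, 9]
arr[2]=20 > 9: no swap
arr[3]=9 <= 9: swap with position 1, array becomes [3, 9, 20, 15, 4, 2, 9]
arr[4]=4 <= 9: swap with position 2, array becomes [3, 9, 4, 15, 20, 2, 9]
arr[5]=2 <= 9: swap with position 3, array becomes [3, 9, 4, 2, 20, 15, 9]

Place pivot at position 4: [3, 9, 4, 2, 9, 15, 20]
Pivot position: 4

After partitioning with pivot 9, the array becomes [3, 9, 4, 2, 9, 15, 20]. The pivot is placed at index 4. All elements to the left of the pivot are <= 9, and all elements to the right are > 9.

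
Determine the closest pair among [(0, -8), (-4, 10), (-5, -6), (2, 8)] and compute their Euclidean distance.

Computing all pairwise distances among 4 points:

d((0, -8), (-4, 10)) = 18.4391
d((0, -8), (-5, -6)) = 5.3852 <-- minimum
d((0, -8), (2, 8)) = 16.1245
d((-4, 10), (-5, -6)) = 16.0312
d((-4, 10), (2, 8)) = 6.3246
d((-5, -6), (2, 8)) = 15.6525

Closest pair: (0, -8) and (-5, -6) with distance 5.3852

The closest pair is (0, -8) and (-5, -6) with Euclidean distance 5.3852. For 4 points, brute-force pairwise comparison is shown above. For large n, the divide-and-conquer algorithm (sort by x, recurse on halves, check the dividing strip) achieves O(n log n).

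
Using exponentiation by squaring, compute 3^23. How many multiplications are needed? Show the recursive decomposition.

Computing 3^23 by squaring (build up from 3^1; each line after the first costs one multiplication):

3^1 = 3
3^2 = (3^1)^2 = 3^2 = 9
3^4 = (3^2)^2 = 9^2 = 81
3^5 = 3 * 3^4 = 3 * 81 = 243
3^10 = (3^5)^2 = 243^2 = 59049
3^11 = 3 * 3^10 = 3 * 59049 = 177147
3^22 = (3^11)^2 = 177147^2 = 31381059609
3^23 = 3 * 3^22 = 3 * 31381059609 = 94143178827

Result: 94143178827
Multiplications needed: 7 (7 lines after 3^1)

3^23 = 94143178827. Using exponentiation by squaring, this requires 7 multiplications. The key idea: if the exponent is even, square the half-power; if odd, multiply by the base once.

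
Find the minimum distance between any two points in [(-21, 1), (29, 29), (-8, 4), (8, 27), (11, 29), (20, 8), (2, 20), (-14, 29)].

Computing all pairwise distances among 8 points:

d((-21, 1), (29, 29)) = 57.3062
d((-21, 1), (-8, 4)) = 13.3417
d((-21, 1), (8, 27)) = 38.9487
d((-21, 1), (11, 29)) = 42.5206
d((-21, 1), (20, 8)) = 41.5933
d((-21, 1), (2, 20)) = 29.8329
d((-21, 1), (-14, 29)) = 28.8617
d((29, 29), (-8, 4)) = 44.6542
d((29, 29), (8, 27)) = 21.095
d((29, 29), (11, 29)) = 18.0
d((29, 29), (20, 8)) = 22.8473
d((29, 29), (2, 20)) = 28.4605
d((29, 29), (-14, 29)) = 43.0
d((-8, 4), (8, 27)) = 28.0179
d((-8, 4), (11, 29)) = 31.4006
d((-8, 4), (20, 8)) = 28.2843
d((-8, 4), (2, 20)) = 18.868
d((-8, 4), (-14, 29)) = 25.7099
d((8, 27), (11, 29)) = 3.6056 <-- minimum
d((8, 27), (20, 8)) = 22.4722
d((8, 27), (2, 20)) = 9.2195
d((8, 27), (-14, 29)) = 22.0907
d((11, 29), (20, 8)) = 22.8473
d((11, 29), (2, 20)) = 12.7279
d((11, 29), (-14, 29)) = 25.0
d((20, 8), (2, 20)) = 21.6333
d((20, 8), (-14, 29)) = 39.9625
d((2, 20), (-14, 29)) = 18.3576

Closest pair: (8, 27) and (11, 29) with distance 3.6056

The closest pair is (8, 27) and (11, 29) with Euclidean distance 3.6056. For 8 points, brute-force pairwise comparison is shown above. For large n, the divide-and-conquer algorithm (sort by x, recurse on halves, check the dividing strip) achieves O(n log n).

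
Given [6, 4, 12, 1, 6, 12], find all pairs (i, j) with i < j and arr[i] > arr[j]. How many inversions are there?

Finding inversions in [6, 4, 12, 1, 6, 12]:

(0, 1): arr[0]=6 > arr[1]=4
(0, 3): arr[0]=6 > arr[3]=1
(1, 3): arr[1]=4 > arr[3]=1
(2, 3): arr[2]=12 > arr[3]=1
(2, 4): arr[2]=12 > arr[4]=6

Total inversions: 5

The array has 5 inversion(s): (0,1), (0,3), (1,3), (2,3), (2,4). Each pair (i,j) satisfies i < j and arr[i] > arr[j].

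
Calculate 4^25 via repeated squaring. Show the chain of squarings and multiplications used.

Computing 4^25 by squaring (build up from 4^1; each line after the first costs one multiplication):

4^1 = 4
4^2 = (4^1)^2 = 4^2 = 16
4^3 = 4 * 4^2 = 4 * 16 = 64
4^6 = (4^3)^2 = 64^2 = 4096
4^12 = (4^6)^2 = 4096^2 = 16777216
4^24 = (4^12)^2 = 16777216^2 = 281474976710656
4^25 = 4 * 4^24 = 4 * 281474976710656 = 1125899906842624

Result: 1125899906842624
Multiplications needed: 6 (6 lines after 4^1)

4^25 = 1125899906842624. Using exponentiation by squaring, this requires 6 multiplications. The key idea: if the exponent is even, square the half-power; if odd, multiply by the base once.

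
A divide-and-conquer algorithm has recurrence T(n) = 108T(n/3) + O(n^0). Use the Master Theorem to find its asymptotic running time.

Master Theorem for T(n) = 108T(n/3) + O(n^0):

a = 108, b = 3, c = 0
log_b(a) = log_3(108) = 4.2619

Case 1: c = 0 < log_3(108) = 4.2619
T(n) = O(n^(log_3 108))

For T(n) = 108T(n/3) + O(n^0): log_3(108) = 4.2619. This is Case 1 of the Master Theorem (c < log_b(a), work dominated by leaves), giving O(n^(log_3 108)).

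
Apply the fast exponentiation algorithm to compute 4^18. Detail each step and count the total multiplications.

Computing 4^18 by squaring (build up from 4^1; each line after the first costs one multiplication):

4^1 = 4
4^2 = (4^1)^2 = 4^2 = 16
4^4 = (4^2)^2 = 16^2 = 256
4^8 = (4^4)^2 = 256^2 = 65536
4^9 = 4 * 4^8 = 4 * 65536 = 262144
4^18 = (4^9)^2 = 262144^2 = 68719476736

Result: 68719476736
Multiplications needed: 5 (5 lines after 4^1)

4^18 = 68719476736. Using exponentiation by squaring, this requires 5 multiplications. The key idea: if the exponent is even, square the half-power; if odd, multiply by the base once.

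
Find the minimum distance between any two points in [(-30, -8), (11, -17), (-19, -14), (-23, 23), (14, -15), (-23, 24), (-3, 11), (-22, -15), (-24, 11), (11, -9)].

Computing all pairwise distances among 10 points:

d((-30, -8), (11, -17)) = 41.9762
d((-30, -8), (-19, -14)) = 12.53
d((-30, -8), (-23, 23)) = 31.7805
d((-30, -8), (14, -15)) = 44.5533
d((-30, -8), (-23, 24)) = 32.7567
d((-30, -8), (-3, 11)) = 33.0151
d((-30, -8), (-22, -15)) = 10.6301
d((-30, -8), (-24, 11)) = 19.9249
d((-30, -8), (11, -9)) = 41.0122
d((11, -17), (-19, -14)) = 30.1496
d((11, -17), (-23, 23)) = 52.4976
d((11, -17), (14, -15)) = 3.6056
d((11, -17), (-23, 24)) = 53.2635
d((11, -17), (-3, 11)) = 31.305
d((11, -17), (-22, -15)) = 33.0606
d((11, -17), (-24, 11)) = 44.8219
d((11, -17), (11, -9)) = 8.0
d((-19, -14), (-23, 23)) = 37.2156
d((-19, -14), (14, -15)) = 33.0151
d((-19, -14), (-23, 24)) = 38.2099
d((-19, -14), (-3, 11)) = 29.6816
d((-19, -14), (-22, -15)) = 3.1623
d((-19, -14), (-24, 11)) = 25.4951
d((-19, -14), (11, -9)) = 30.4138
d((-23, 23), (14, -15)) = 53.0377
d((-23, 23), (-23, 24)) = 1.0 <-- minimum
d((-23, 23), (-3, 11)) = 23.3238
d((-23, 23), (-22, -15)) = 38.0132
d((-23, 23), (-24, 11)) = 12.0416
d((-23, 23), (11, -9)) = 46.6905
d((14, -15), (-23, 24)) = 53.7587
d((14, -15), (-3, 11)) = 31.0644
d((14, -15), (-22, -15)) = 36.0
d((14, -15), (-24, 11)) = 46.0435
d((14, -15), (11, -9)) = 6.7082
d((-23, 24), (-3, 11)) = 23.8537
d((-23, 24), (-22, -15)) = 39.0128
d((-23, 24), (-24, 11)) = 13.0384
d((-23, 24), (11, -9)) = 47.3814
d((-3, 11), (-22, -15)) = 32.2025
d((-3, 11), (-24, 11)) = 21.0
d((-3, 11), (11, -9)) = 24.4131
d((-22, -15), (-24, 11)) = 26.0768
d((-22, -15), (11, -9)) = 33.541
d((-24, 11), (11, -9)) = 40.3113

Closest pair: (-23, 23) and (-23, 24) with distance 1.0

The closest pair is (-23, 23) and (-23, 24) with Euclidean distance 1.0. For 10 points, brute-force pairwise comparison is shown above. For large n, the divide-and-conquer algorithm (sort by x, recurse on halves, check the dividing strip) achieves O(n log n).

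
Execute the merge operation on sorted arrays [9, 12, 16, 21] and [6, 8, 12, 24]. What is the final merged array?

Merging process:

Compare 9 vs 6: take 6 from right. Merged: [6]
Compare 9 vs 8: take 8 from right. Merged: [6, 8]
Compare 9 vs 12: take 9 from left. Merged: [6, 8, 9]
Compare 12 vs 12: take 12 from left. Merged: [6, 8, 9, 12]
Compare 16 vs 12: take 12 from right. Merged: [6, 8, 9, 12, 12]
Compare 16 vs 24: take 16 from left. Merged: [6, 8, 9, 12, 12, 16]
Compare 21 vs 24: take 21 from left. Merged: [6, 8, 9, 12, 12, 16, 21]
Append remaining from right: [24]. Merged: [6, 8, 9, 12, 12, 16, 21, 24]

Final merged array: [6, 8, 9, 12, 12, 16, 21, 24]
Total comparisons: 7

The merged array is [6, 8, 9, 12, 12, 16, 21, 24], requiring 7 comparisons. The merge step runs in O(n) time where n is the total number of elements.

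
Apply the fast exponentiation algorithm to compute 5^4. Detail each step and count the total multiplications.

Computing 5^4 by squaring (build up from 5^1; each line after the first costs one multiplication):

5^1 = 5
5^2 = (5^1)^2 = 5^2 = 25
5^4 = (5^2)^2 = 25^2 = 625

Result: 625
Multiplications needed: 2 (2 lines after 5^1)

5^4 = 625. Using exponentiation by squaring, this requires 2 multiplications. The key idea: if the exponent is even, square the half-power; if odd, multiply by the base once.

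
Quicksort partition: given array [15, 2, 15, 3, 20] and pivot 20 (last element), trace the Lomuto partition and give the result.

Lomuto partition with pivot = 20:

Initial array: [15, 2, 15, 3, 20]

arr[0]=15 <= 20: swap with position 0, array becomes [15, 2, 15, 3, 20]
arr[1]=2 <= 20: swap with position 1, array becomes [15, 2, 15, 3, 20]
arr[2]=15 <= 20: swap with position 2, array becomes [15, 2, 15, 3, 20]
arr[3]=3 <= 20: swap with position 3, array becomes [15, 2, 15, 3, 20]

Place pivot at position 4: [15, 2, 15, 3, 20]
Pivot position: 4

After partitioning with pivot 20, the array becomes [15, 2, 15, 3, 20]. The pivot is placed at index 4. All elements to the left of the pivot are <= 20, and all elements to the right are > 20.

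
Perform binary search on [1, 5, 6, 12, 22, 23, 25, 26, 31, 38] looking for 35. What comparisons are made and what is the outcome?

Binary search for 35 in [1, 5, 6, 12, 22, 23, 25, 26, 31, 38]:

lo=0, hi=9, mid=4, arr[mid]=22 -> 22 < 35, search right half
lo=5, hi=9, mid=7, arr[mid]=26 -> 26 < 35, search right half
lo=8, hi=9, mid=8, arr[mid]=31 -> 31 < 35, search right half
lo=9, hi=9, mid=9, arr[mid]=38 -> 38 > 35, search left half
lo=9 > hi=8, target 35 not found

Binary search determines that 35 is not in the array after 4 comparisons. The search space was exhausted without finding the target.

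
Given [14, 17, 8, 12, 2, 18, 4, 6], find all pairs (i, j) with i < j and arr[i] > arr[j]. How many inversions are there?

Finding inversions in [14, 17, 8, 12, 2, 18, 4, 6]:

(0, 2): arr[0]=14 > arr[2]=8
(0, 3): arr[0]=14 > arr[3]=12
(0, 4): arr[0]=14 > arr[4]=2
(0, 6): arr[0]=14 > arr[6]=4
(0, 7): arr[0]=14 > arr[7]=6
(1, 2): arr[1]=17 > arr[2]=8
(1, 3): arr[1]=17 > arr[3]=12
(1, 4): arr[1]=17 > arr[4]=2
(1, 6): arr[1]=17 > arr[6]=4
(1, 7): arr[1]=17 > arr[7]=6
(2, 4): arr[2]=8 > arr[4]=2
(2, 6): arr[2]=8 > arr[6]=4
(2, 7): arr[2]=8 > arr[7]=6
(3, 4): arr[3]=12 > arr[4]=2
(3, 6): arr[3]=12 > arr[6]=4
(3, 7): arr[3]=12 > arr[7]=6
(5, 6): arr[5]=18 > arr[6]=4
(5, 7): arr[5]=18 > arr[7]=6

Total inversions: 18

The array has 18 inversion(s): (0,2), (0,3), (0,4), (0,6), (0,7), (1,2), (1,3), (1,4), (1,6), (1,7), (2,4), (2,6), (2,7), (3,4), (3,6), (3,7), (5,6), (5,7). Each pair (i,j) satisfies i < j and arr[i] > arr[j].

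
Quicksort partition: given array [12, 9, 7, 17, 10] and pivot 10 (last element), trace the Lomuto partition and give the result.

Lomuto partition with pivot = 10:

Initial array: [12, 9, 7, 17, 10]

arr[0]=12 > 10: no swap
arr[1]=9 <= 10: swap with position 0, array becomes [9, 12, 7, 17, 10]
arr[2]=7 <= 10: swap with position 1, array becomes [9, 7, 12, 17, 10]
arr[3]=17 > 10: no swap

Place pivot at position 2: [9, 7, 10, 17, 12]
Pivot position: 2

After partitioning with pivot 10, the array becomes [9, 7, 10, 17, 12]. The pivot is placed at index 2. All elements to the left of the pivot are <= 10, and all elements to the right are > 10.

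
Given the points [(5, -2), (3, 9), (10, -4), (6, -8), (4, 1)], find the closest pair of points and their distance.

Computing all pairwise distances among 5 points:

d((5, -2), (3, 9)) = 11.1803
d((5, -2), (10, -4)) = 5.3852
d((5, -2), (6, -8)) = 6.0828
d((5, -2), (4, 1)) = 3.1623 <-- minimum
d((3, 9), (10, -4)) = 14.7648
d((3, 9), (6, -8)) = 17.2627
d((3, 9), (4, 1)) = 8.0623
d((10, -4), (6, -8)) = 5.6569
d((10, -4), (4, 1)) = 7.8102
d((6, -8), (4, 1)) = 9.2195

Closest pair: (5, -2) and (4, 1) with distance 3.1623

The closest pair is (5, -2) and (4, 1) with Euclidean distance 3.1623. For 5 points, brute-force pairwise comparison is shown above. For large n, the divide-and-conquer algorithm (sort by x, recurse on halves, check the dividing strip) achieves O(n log n).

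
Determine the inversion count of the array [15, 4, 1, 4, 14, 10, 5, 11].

Finding inversions in [15, 4, 1, 4, 14, 10, 5, 11]:

(0, 1): arr[0]=15 > arr[1]=4
(0, 2): arr[0]=15 > arr[2]=1
(0, 3): arr[0]=15 > arr[3]=4
(0, 4): arr[0]=15 > arr[4]=14
(0, 5): arr[0]=15 > arr[5]=10
(0, 6): arr[0]=15 > arr[6]=5
(0, 7): arr[0]=15 > arr[7]=11
(1, 2): arr[1]=4 > arr[2]=1
(4, 5): arr[4]=14 > arr[5]=10
(4, 6): arr[4]=14 > arr[6]=5
(4, 7): arr[4]=14 > arr[7]=11
(5, 6): arr[5]=10 > arr[6]=5

Total inversions: 12

The array has 12 inversion(s): (0,1), (0,2), (0,3), (0,4), (0,5), (0,6), (0,7), (1,2), (4,5), (4,6), (4,7), (5,6). Each pair (i,j) satisfies i < j and arr[i] > arr[j].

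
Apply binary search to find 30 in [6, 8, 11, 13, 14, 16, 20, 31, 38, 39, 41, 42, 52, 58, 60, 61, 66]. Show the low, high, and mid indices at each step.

Binary search for 30 in [6, 8, 11, 13, 14, 16, 20, 31, 38, 39, 41, 42, 52, 58, 60, 61, 66]:

lo=0, hi=16, mid=8, arr[mid]=38 -> 38 > 30, search left half
lo=0, hi=7, mid=3, arr[mid]=13 -> 13 < 30, search right half
lo=4, hi=7, mid=5, arr[mid]=16 -> 16 < 30, search right half
lo=6, hi=7, mid=6, arr[mid]=20 -> 20 < 30, search right half
lo=7, hi=7, mid=7, arr[mid]=31 -> 31 > 30, search left half
lo=7 > hi=6, target 30 not found

Binary search determines that 30 is not in the array after 5 comparisons. The search space was exhausted without finding the target.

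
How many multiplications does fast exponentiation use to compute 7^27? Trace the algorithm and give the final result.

Computing 7^27 by squaring (build up from 7^1; each line after the first costs one multiplication):

7^1 = 7
7^2 = (7^1)^2 = 7^2 = 49
7^3 = 7 * 7^2 = 7 * 49 = 343
7^6 = (7^3)^2 = 343^2 = 117649
7^12 = (7^6)^2 = 117649^2 = 13841287201
7^13 = 7 * 7^12 = 7 * 13841287201 = 96889010407
7^26 = (7^13)^2 = 96889010407^2 = 9387480337647754305649
7^27 = 7 * 7^26 = 7 * 9387480337647754305649 = 65712362363534280139543

Result: 65712362363534280139543
Multiplications needed: 7 (7 lines after 7^1)

7^27 = 65712362363534280139543. Using exponentiation by squaring, this requires 7 multiplications. The key idea: if the exponent is even, square the half-power; if odd, multiply by the base once.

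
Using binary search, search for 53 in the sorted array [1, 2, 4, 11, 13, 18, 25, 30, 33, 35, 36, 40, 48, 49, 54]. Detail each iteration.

Binary search for 53 in [1, 2, 4, 11, 13, 18, 25, 30, 33, 35, 36, 40, 48, 49, 54]:

lo=0, hi=14, mid=7, arr[mid]=30 -> 30 < 53, search right half
lo=8, hi=14, mid=11, arr[mid]=40 -> 40 < 53, search right half
lo=12, hi=14, mid=13, arr[mid]=49 -> 49 < 53, search right half
lo=14, hi=14, mid=14, arr[mid]=54 -> 54 > 53, search left half
lo=14 > hi=13, target 53 not found

Binary search determines that 53 is not in the array after 4 comparisons. The search space was exhausted without finding the target.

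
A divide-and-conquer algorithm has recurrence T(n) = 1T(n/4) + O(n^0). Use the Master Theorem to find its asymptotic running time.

Master Theorem for T(n) = 1T(n/4) + O(n^0):

a = 1, b = 4, c = 0
log_b(a) = log_4(1) = 0.0000

Case 2: c = 0 = log_4(1) = 0.0000
T(n) = O(n^0 log n) = O(log n)

For T(n) = 1T(n/4) + O(n^0): log_4(1) = 0.0000. This is Case 2 of the Master Theorem (c = log_b(a), equal work at all levels), giving O(log n).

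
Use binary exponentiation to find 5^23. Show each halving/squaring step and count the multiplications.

Computing 5^23 by squaring (build up from 5^1; each line after the first costs one multiplication):

5^1 = 5
5^2 = (5^1)^2 = 5^2 = 25
5^4 = (5^2)^2 = 25^2 = 625
5^5 = 5 * 5^4 = 5 * 625 = 3125
5^10 = (5^5)^2 = 3125^2 = 9765625
5^11 = 5 * 5^10 = 5 * 9765625 = 48828125
5^22 = (5^11)^2 = 48828125^2 = 2384185791015625
5^23 = 5 * 5^22 = 5 * 2384185791015625 = 11920928955078125

Result: 11920928955078125
Multiplications needed: 7 (7 lines after 5^1)

5^23 = 11920928955078125. Using exponentiation by squaring, this requires 7 multiplications. The key idea: if the exponent is even, square the half-power; if odd, multiply by the base once.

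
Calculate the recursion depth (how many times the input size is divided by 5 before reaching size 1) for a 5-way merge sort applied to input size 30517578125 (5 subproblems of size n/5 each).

For divide and conquer with division factor 5:

Problem sizes at each level:
Level 0: 30517578125
Level 1: 6103515625
Level 2: 1220703125
Level 3: 244140625
Level 4: 48828125
Level 5: 9765625
Level 6: 1953125
Level 7: 390625
Level 8: 78125
Level 9: 15625
Level 10: 3125
Level 11: 625
Level 12: 125
Level 13: 25
Level 14: 5
Level 15: 1

The root is level 0 and the size-1 base case is level 15 (the tree spans levels 0 through 15, i.e. 16 levels counting the root), so the depth is the number of divisions: log_5(30517578125) = 15

The recursion tree depth is log_5(30517578125) = 15. At each level, the problem size is divided by 5, so it takes 15 divisions to reduce to a base case of size 1. The algorithm makes 5 recursive calls at each level.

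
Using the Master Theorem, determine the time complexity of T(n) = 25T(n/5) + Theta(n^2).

Master Theorem for T(n) = 25T(n/5) + O(n^2):

a = 25, b = 5, c = 2
log_b(a) = log_5(25) = 2.0000

Case 2: c = 2 = log_5(25) = 2.0000
T(n) = O(n^2 log n) = O(n^2 log n)

For T(n) = 25T(n/5) + O(n^2): log_5(25) = 2.0000. This is Case 2 of the Master Theorem (c = log_b(a), equal work at all levels), giving O(n^2 log n).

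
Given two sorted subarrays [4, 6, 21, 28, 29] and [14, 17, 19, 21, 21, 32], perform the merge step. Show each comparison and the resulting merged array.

Merging process:

Compare 4 vs 14: take 4 from left. Merged: [4]
Compare 6 vs 14: take 6 from left. Merged: [4, 6]
Compare 21 vs 14: take 14 from right. Merged: [4, 6, 14]
Compare 21 vs 17: take 17 from right. Merged: [4, 6, 14, 17]
Compare 21 vs 19: take 19 from right. Merged: [4, 6, 14, 17, 19]
Compare 21 vs 21: take 21 from left. Merged: [4, 6, 14, 17, 19, 21]
Compare 28 vs 21: take 21 from right. Merged: [4, 6, 14, 17, 19, 21, 21]
Compare 28 vs 21: take 21 from right. Merged: [4, 6, 14, 17, 19, 21, 21, 21]
Compare 28 vs 32: take 28 from left. Merged: [4, 6, 14, 17, 19, 21, 21, 21, 28]
Compare 29 vs 32: take 29 from left. Merged: [4, 6, 14, 17, 19, 21, 21, 21, 28, 29]
Append remaining from right: [32]. Merged: [4, 6, 14, 17, 19, 21, 21, 21, 28, 29, 32]

Final merged array: [4, 6, 14, 17, 19, 21, 21, 21, 28, 29, 32]
Total comparisons: 10

The merged array is [4, 6, 14, 17, 19, 21, 21, 21, 28, 29, 32], requiring 10 comparisons. The merge step runs in O(n) time where n is the total number of elements.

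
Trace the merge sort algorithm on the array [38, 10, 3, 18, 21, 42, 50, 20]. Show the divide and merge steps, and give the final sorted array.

Merge sort trace:

Split: [38, 10, 3, 18, 21, 42, 50, 20] -> [38, 10, 3, 18] and [21, 42, 50, 20]
  Split: [38, 10, 3, 18] -> [38, 10] and [3, 18]
    Split: [38, 10] -> [38] and [10]
    Merge: [38] + [10] -> [10, 38]
    Split: [3, 18] -> [3] and [18]
    Merge: [3] + [18] -> [3, 18]
  Merge: [10, 38] + [3, 18] -> [3, 10, 18, 38]
  Split: [21, 42, 50, 20] -> [21, 42] and [50, 20]
    Split: [21, 42] -> [21] and [42]
    Merge: [21] + [42] -> [21, 42]
    Split: [50, 20] -> [50] and [20]
    Merge: [50] + [20] -> [20, 50]
  Merge: [21, 42] + [20, 50] -> [20, 21, 42, 50]
Merge: [3, 10, 18, 38] + [20, 21, 42, 50] -> [3, 10, 18, 20, 21, 38, 42, 50]

Final sorted array: [3, 10, 18, 20, 21, 38, 42, 50]

The merge sort proceeds by recursively splitting the array and merging sorted halves.
After all merges, the sorted array is [3, 10, 18, 20, 21, 38, 42, 50].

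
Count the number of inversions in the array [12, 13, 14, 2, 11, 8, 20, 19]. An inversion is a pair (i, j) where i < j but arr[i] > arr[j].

Finding inversions in [12, 13, 14, 2, 11, 8, 20, 19]:

(0, 3): arr[0]=12 > arr[3]=2
(0, 4): arr[0]=12 > arr[4]=11
(0, 5): arr[0]=12 > arr[5]=8
(1, 3): arr[1]=13 > arr[3]=2
(1, 4): arr[1]=13 > arr[4]=11
(1, 5): arr[1]=13 > arr[5]=8
(2, 3): arr[2]=14 > arr[3]=2
(2, 4): arr[2]=14 > arr[4]=11
(2, 5): arr[2]=14 > arr[5]=8
(4, 5): arr[4]=11 > arr[5]=8
(6, 7): arr[6]=20 > arr[7]=19

Total inversions: 11

The array has 11 inversion(s): (0,3), (0,4), (0,5), (1,3), (1,4), (1,5), (2,3), (2,4), (2,5), (4,5), (6,7). Each pair (i,j) satisfies i < j and arr[i] > arr[j].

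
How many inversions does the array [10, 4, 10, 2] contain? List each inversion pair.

Finding inversions in [10, 4, 10, 2]:

(0, 1): arr[0]=10 > arr[1]=4
(0, 3): arr[0]=10 > arr[3]=2
(1, 3): arr[1]=4 > arr[3]=2
(2, 3): arr[2]=10 > arr[3]=2

Total inversions: 4

The array has 4 inversion(s): (0,1), (0,3), (1,3), (2,3). Each pair (i,j) satisfies i < j and arr[i] > arr[j].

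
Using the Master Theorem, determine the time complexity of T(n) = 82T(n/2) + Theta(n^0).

Master Theorem for T(n) = 82T(n/2) + O(n^0):

a = 82, b = 2, c = 0
log_b(a) = log_2(82) = 6.3576

Case 1: c = 0 < log_2(82) = 6.3576
T(n) = O(n^(log_2 82))

For T(n) = 82T(n/2) + O(n^0): log_2(82) = 6.3576. This is Case 1 of the Master Theorem (c < log_b(a), work dominated by leaves), giving O(n^(log_2 82)).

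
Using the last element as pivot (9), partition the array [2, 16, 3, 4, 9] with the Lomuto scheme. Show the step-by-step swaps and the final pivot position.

Lomuto partition with pivot = 9:

Initial array: [2, 16, 3, 4, 9]

arr[0]=2 <= 9: swap with position 0, array becomes [2, 16, 3, 4, 9]
arr[1]=16 > 9: no swap
arr[2]=3 <= 9: swap with position 1, array becomes [2, 3, 16, 4, 9]
arr[3]=4 <= 9: swap with position 2, array becomes [2, 3, 4, 16, 9]

Place pivot at position 3: [2, 3, 4, 9, 16]
Pivot position: 3

After partitioning with pivot 9, the array becomes [2, 3, 4, 9, 16]. The pivot is placed at index 3. All elements to the left of the pivot are <= 9, and all elements to the right are > 9.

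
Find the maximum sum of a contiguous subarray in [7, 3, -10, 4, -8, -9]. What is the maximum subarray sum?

Using Kadane's algorithm on [7, 3, -10, 4, -8, -9]:

Scanning through the array:
Position 1 (value 3): max_ending_here = 10, max_so_far = 10
Position 2 (value -10): max_ending_here = 0, max_so_far = 10
Position 3 (value 4): max_ending_here = 4, max_so_far = 10
Position 4 (value -8): max_ending_here = -4, max_so_far = 10
Position 5 (value -9): max_ending_here = -9, max_so_far = 10

Maximum subarray: [7, 3]
Maximum sum: 10

The maximum subarray is [7, 3] with sum 10. This subarray runs from index 0 to index 1.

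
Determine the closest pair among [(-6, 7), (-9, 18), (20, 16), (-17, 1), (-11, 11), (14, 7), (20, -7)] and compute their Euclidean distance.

Computing all pairwise distances among 7 points:

d((-6, 7), (-9, 18)) = 11.4018
d((-6, 7), (20, 16)) = 27.5136
d((-6, 7), (-17, 1)) = 12.53
d((-6, 7), (-11, 11)) = 6.4031 <-- minimum
d((-6, 7), (14, 7)) = 20.0
d((-6, 7), (20, -7)) = 29.5296
d((-9, 18), (20, 16)) = 29.0689
d((-9, 18), (-17, 1)) = 18.7883
d((-9, 18), (-11, 11)) = 7.2801
d((-9, 18), (14, 7)) = 25.4951
d((-9, 18), (20, -7)) = 38.2884
d((20, 16), (-17, 1)) = 39.9249
d((20, 16), (-11, 11)) = 31.4006
d((20, 16), (14, 7)) = 10.8167
d((20, 16), (20, -7)) = 23.0
d((-17, 1), (-11, 11)) = 11.6619
d((-17, 1), (14, 7)) = 31.5753
d((-17, 1), (20, -7)) = 37.855
d((-11, 11), (14, 7)) = 25.318
d((-11, 11), (20, -7)) = 35.8469
d((14, 7), (20, -7)) = 15.2315

Closest pair: (-6, 7) and (-11, 11) with distance 6.4031

The closest pair is (-6, 7) and (-11, 11) with Euclidean distance 6.4031. For 7 points, brute-force pairwise comparison is shown above. For large n, the divide-and-conquer algorithm (sort by x, recurse on halves, check the dividing strip) achieves O(n log n).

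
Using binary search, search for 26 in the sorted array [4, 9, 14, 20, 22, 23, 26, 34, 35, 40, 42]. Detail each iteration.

Binary search for 26 in [4, 9, 14, 20, 22, 23, 26, 34, 35, 40, 42]:

lo=0, hi=10, mid=5, arr[mid]=23 -> 23 < 26, search right half
lo=6, hi=10, mid=8, arr[mid]=35 -> 35 > 26, search left half
lo=6, hi=7, mid=6, arr[mid]=26 -> Found target at index 6!

Binary search finds 26 at index 6 after 3 comparisons. The search repeatedly halves the search space by comparing with the middle element.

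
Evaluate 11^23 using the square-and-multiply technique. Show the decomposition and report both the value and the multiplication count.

Computing 11^23 by squaring (build up from 11^1; each line after the first costs one multiplication):

11^1 = 11
11^2 = (11^1)^2 = 11^2 = 121
11^4 = (11^2)^2 = 121^2 = 14641
11^5 = 11 * 11^4 = 11 * 14641 = 161051
11^10 = (11^5)^2 = 161051^2 = 25937424601
11^11 = 11 * 11^10 = 11 * 25937424601 = 285311670611
11^22 = (11^11)^2 = 285311670611^2 = 81402749386839761113321
11^23 = 11 * 11^22 = 11 * 81402749386839761113321 = 895430243255237372246531

Result: 895430243255237372246531
Multiplications needed: 7 (7 lines after 11^1)

11^23 = 895430243255237372246531. Using exponentiation by squaring, this requires 7 multiplications. The key idea: if the exponent is even, square the half-power; if odd, multiply by the base once.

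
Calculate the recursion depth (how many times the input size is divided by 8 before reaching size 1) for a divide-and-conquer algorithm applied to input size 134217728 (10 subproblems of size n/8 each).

For divide and conquer with division factor 8:

Problem sizes at each level:
Level 0: 134217728
Level 1: 16777216
Level 2: 2097152
Level 3: 262144
Level 4: 32768
Level 5: 4096
Level 6: 512
Level 7: 64
Level 8: 8
Level 9: 1

The root is level 0 and the size-1 base case is level 9 (the tree spans levels 0 through 9, i.e. 10 levels counting the root), so the depth is the number of divisions: log_8(134217728) = 9

The recursion tree depth is log_8(134217728) = 9. At each level, the problem size is divided by 8, so it takes 9 divisions to reduce to a base case of size 1. The algorithm makes 10 recursive calls at each level.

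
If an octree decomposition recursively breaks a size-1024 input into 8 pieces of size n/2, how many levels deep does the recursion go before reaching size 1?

For divide and conquer with division factor 2:

Problem sizes at each level:
Level 0: 1024
Level 1: 512
Level 2: 256
Level 3: 128
Level 4: 64
Level 5: 32
Level 6: 16
Level 7: 8
Level 8: 4
Level 9: 2
Level 10: 1

The root is level 0 and the size-1 base case is level 10 (the tree spans levels 0 through 10, i.e. 11 levels counting the root), so the depth is the number of divisions: log_2(1024) = 10

The recursion tree depth is log_2(1024) = 10. At each level, the problem size is divided by 2, so it takes 10 divisions to reduce to a base case of size 1. The algorithm makes 8 recursive calls at each level.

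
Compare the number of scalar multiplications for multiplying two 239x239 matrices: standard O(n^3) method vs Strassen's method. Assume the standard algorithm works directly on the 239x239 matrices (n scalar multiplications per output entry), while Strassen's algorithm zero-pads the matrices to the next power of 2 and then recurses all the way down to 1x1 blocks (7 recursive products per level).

Matrix multiplication for 239x239 matrices:

Strassen's algorithm requires power-of-2 dimensions. Pad 239x239 to 256x256 (next power of 2).

Standard algorithm: 239^3 = 13651919 multiplications
Strassen's algorithm: 7^(log2(256)) = 7^8 = 5764801 multiplications
Savings: 13651919 - 5764801 = 7887118 multiplications

Standard: 13651919 multiplications (239^3). Strassen: 5764801 multiplications (7^8, after padding to 256x256). Strassen reduces 8 recursive multiplications to 7 at each level.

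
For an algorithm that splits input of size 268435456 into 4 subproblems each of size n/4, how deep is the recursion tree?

For divide and conquer with division factor 4:

Problem sizes at each level:
Level 0: 268435456
Level 1: 67108864
Level 2: 16777216
Level 3: 4194304
Level 4: 1048576
Level 5: 262144
Level 6: 65536
Level 7: 16384
Level 8: 4096
Level 9: 1024
Level 10: 256
Level 11: 64
Level 12: 16
Level 13: 4
Level 14: 1

The root is level 0 and the size-1 base case is level 14 (the tree spans levels 0 through 14, i.e. 15 levels counting the root), so the depth is the number of divisions: log_4(268435456) = 14

The recursion tree depth is log_4(268435456) = 14. At each level, the problem size is divided by 4, so it takes 14 divisions to reduce to a base case of size 1. The algorithm makes 4 recursive calls at each level.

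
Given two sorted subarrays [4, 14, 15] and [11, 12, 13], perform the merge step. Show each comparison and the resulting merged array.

Merging process:

Compare 4 vs 11: take 4 from left. Merged: [4]
Compare 14 vs 11: take 11 from right. Merged: [4, 11]
Compare 14 vs 12: take 12 from right. Merged: [4, 11, 12]
Compare 14 vs 13: take 13 from right. Merged: [4, 11, 12, 13]
Append remaining from left: [14, 15]. Merged: [4, 11, 12, 13, 14, 15]

Final merged array: [4, 11, 12, 13, 14, 15]
Total comparisons: 4

The merged array is [4, 11, 12, 13, 14, 15], requiring 4 comparisons. The merge step runs in O(n) time where n is the total number of elements.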